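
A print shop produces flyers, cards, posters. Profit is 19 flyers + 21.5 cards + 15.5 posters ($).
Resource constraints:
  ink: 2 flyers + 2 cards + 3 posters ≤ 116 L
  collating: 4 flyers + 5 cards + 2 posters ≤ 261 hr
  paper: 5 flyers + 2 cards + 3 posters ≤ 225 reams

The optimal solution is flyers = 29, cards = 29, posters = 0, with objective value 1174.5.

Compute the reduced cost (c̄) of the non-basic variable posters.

-3

Check each constraint at x*: ink 116/116 (tight); collating 261/261 (tight); paper 203/225 (slack 22).
Slack constraints have shadow price 0 (complementary slackness).
From A_Bᵀ y = c: 2·y_ink + 4·y_collating = 19; 2·y_ink + 5·y_collating = 21.5.
→ y_ink = 4.5 and y_collating = 2.5.
Reduced cost of posters: c₃ − yᵀa₃ = 15.5 − (4.5·3 + 2.5·2) = 15.5 − 18.5 = -3.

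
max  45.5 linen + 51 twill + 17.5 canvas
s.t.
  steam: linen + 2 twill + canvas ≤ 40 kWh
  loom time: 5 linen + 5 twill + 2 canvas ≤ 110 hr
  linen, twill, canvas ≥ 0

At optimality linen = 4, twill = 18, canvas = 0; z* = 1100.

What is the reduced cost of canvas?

Both steam and loom time are binding at x*.
Dual feasibility on the basic columns requires 1·y_steam + 5·y_loom time = 45.5, 2·y_steam + 5·y_loom time = 51.
This yields shadow prices y_steam = 5.5, y_loom time = 8.
Reduced cost of canvas: c₃ − yᵀa₃ = 17.5 − (5.5·1 + 8·2) = 17.5 − 21.5 = -4.

-4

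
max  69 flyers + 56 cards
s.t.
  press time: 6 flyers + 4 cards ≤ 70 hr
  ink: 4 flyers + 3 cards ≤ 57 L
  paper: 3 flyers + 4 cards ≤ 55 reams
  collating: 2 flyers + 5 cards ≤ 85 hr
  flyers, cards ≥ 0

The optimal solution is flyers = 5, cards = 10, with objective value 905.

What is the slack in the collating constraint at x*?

collating used = 2·5 + 5·10 = 60; slack = 85 − 60 = 25.

25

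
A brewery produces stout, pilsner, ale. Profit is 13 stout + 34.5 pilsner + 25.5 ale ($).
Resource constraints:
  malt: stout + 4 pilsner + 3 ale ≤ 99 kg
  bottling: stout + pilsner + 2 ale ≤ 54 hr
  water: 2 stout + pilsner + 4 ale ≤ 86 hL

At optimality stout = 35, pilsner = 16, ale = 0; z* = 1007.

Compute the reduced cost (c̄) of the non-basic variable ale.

-8.5

At the optimum: malt uses 99 of 99 (binding); bottling uses 51 of 54 (slack = 3); water uses 86 of 86 (binding).
Since bottling is not tight, its dual is 0.
From A_Bᵀ y = c: 1·y_malt + 2·y_water = 13; 4·y_malt + 1·y_water = 34.5.
Solving: y_malt = 8, y_water = 2.5.
Reduced cost of ale: c₃ − yᵀa₃ = 25.5 − (8·3 + 2.5·4) = 25.5 − 34 = -8.5.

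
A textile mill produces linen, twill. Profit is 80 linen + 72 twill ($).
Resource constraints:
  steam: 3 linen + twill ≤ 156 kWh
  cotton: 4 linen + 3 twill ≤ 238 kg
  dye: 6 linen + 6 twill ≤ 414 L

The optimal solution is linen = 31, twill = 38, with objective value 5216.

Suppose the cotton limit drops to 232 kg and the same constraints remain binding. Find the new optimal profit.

Check each constraint at x*: steam 131/156 (slack 25); cotton 238/238 (tight); dye 414/414 (tight).
Slack constraints have shadow price 0 (complementary slackness).
Dual feasibility on the basic columns requires 4·y_cotton + 6·y_dye = 80, 3·y_cotton + 6·y_dye = 72.
This yields shadow prices y_cotton = 8, y_dye = 8.
Δz = y_cotton·Δb = 8 × (-6) = -48, so new z* = 5216 − 48 = 5168.

5168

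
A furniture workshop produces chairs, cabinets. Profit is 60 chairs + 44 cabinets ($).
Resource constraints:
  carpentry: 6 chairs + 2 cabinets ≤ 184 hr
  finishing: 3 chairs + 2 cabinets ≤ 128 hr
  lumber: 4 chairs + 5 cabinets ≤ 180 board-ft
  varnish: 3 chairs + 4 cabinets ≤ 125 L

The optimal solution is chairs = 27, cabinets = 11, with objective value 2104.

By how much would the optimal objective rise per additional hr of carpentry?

6

At the optimum: carpentry uses 184 of 184 (binding); finishing uses 103 of 128 (slack = 25); lumber uses 163 of 180 (slack = 17); varnish uses 125 of 125 (binding).
Slack constraints have shadow price 0 (complementary slackness).
From A_Bᵀ y = c: 6·y_carpentry + 3·y_varnish = 60; 2·y_carpentry + 4·y_varnish = 44.
→ y_carpentry = 6 and y_varnish = 8.
Shadow price of carpentry = 6.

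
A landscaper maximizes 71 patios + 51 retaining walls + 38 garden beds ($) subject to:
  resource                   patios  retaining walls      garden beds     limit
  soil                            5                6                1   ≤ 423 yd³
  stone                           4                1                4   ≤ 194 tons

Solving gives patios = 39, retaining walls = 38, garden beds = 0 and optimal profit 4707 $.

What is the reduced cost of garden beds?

Check each constraint at x*: soil 423/423 (tight); stone 194/194 (tight).
From A_Bᵀ y = c: 5·y_soil + 4·y_stone = 71; 6·y_soil + 1·y_stone = 51.
This yields shadow prices y_soil = 7, y_stone = 9.
Reduced cost of garden beds: c₃ − yᵀa₃ = 38 − (7·1 + 9·4) = 38 − 43 = -5.

-5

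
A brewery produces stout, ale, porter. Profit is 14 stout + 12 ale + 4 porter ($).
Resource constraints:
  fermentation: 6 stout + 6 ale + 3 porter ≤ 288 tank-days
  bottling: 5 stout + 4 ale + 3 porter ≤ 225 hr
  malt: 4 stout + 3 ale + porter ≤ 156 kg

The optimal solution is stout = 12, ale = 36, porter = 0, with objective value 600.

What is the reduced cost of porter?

Binding: fermentation and malt. Non-binding: bottling (21 unused).
Slack constraints have shadow price 0 (complementary slackness).
Dual feasibility on the basic columns requires 6·y_fermentation + 4·y_malt = 14, 6·y_fermentation + 3·y_malt = 12.
This yields shadow prices y_fermentation = 1, y_malt = 2.
Reduced cost of porter: c₃ − yᵀa₃ = 4 − (1·3 + 2·1) = 4 − 5 = -1.

-1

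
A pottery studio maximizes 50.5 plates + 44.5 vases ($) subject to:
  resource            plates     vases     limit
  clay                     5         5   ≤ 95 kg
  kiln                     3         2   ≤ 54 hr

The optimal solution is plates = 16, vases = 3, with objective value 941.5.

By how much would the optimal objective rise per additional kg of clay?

At the optimum: clay uses 95 of 95 (binding); kiln uses 54 of 54 (binding).
From A_Bᵀ y = c: 5·y_clay + 3·y_kiln = 50.5; 5·y_clay + 2·y_kiln = 44.5.
Solving: y_clay = 6.5, y_kiln = 6.
Shadow price of clay = 6.5.

6.5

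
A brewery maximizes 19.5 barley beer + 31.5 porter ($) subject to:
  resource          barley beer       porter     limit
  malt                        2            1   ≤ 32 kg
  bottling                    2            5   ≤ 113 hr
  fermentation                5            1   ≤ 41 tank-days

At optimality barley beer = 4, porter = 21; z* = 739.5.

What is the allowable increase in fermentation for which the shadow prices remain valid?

8.625

Binding constraints: bottling, fermentation. The basis is B = [[2,5],[5,1]] with det -23.
Per unit increase in fermentation, x* moves by d = (0.2174, -0.087).
The basis stays optimal until malt becomes binding; allowable increase = 8.625 tank-days.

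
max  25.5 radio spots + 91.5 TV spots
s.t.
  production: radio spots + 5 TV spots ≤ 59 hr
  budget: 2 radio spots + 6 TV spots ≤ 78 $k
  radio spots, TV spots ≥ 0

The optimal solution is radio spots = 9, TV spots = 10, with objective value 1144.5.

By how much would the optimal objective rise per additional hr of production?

Check each constraint at x*: production 59/59 (tight); budget 78/78 (tight).
From A_Bᵀ y = c: 1·y_production + 2·y_budget = 25.5; 5·y_production + 6·y_budget = 91.5.
Solving: y_production = 7.5, y_budget = 9.
Shadow price of production = 7.5.

7.5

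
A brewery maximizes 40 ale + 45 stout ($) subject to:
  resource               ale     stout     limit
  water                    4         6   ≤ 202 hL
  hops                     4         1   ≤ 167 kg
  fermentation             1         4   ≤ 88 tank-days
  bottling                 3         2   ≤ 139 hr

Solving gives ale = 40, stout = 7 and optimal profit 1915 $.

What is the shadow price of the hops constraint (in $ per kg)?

At the optimum: water uses 202 of 202 (binding); hops uses 167 of 167 (binding); fermentation uses 68 of 88 (slack = 20); bottling uses 134 of 139 (slack = 5).
Since fermentation, bottling are not tight, their duals are 0.
Dual feasibility on the basic columns requires 4·y_water + 4·y_hops = 40, 6·y_water + 1·y_hops = 45.
Solving: y_water = 7, y_hops = 3.
Shadow price of hops = 3.

3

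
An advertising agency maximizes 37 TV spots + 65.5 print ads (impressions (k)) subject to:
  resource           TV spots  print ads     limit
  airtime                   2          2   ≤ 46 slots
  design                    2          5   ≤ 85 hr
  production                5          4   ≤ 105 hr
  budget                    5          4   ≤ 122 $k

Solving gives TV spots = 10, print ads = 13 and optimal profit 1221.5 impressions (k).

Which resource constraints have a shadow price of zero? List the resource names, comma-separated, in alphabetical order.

airtime: 46/46 (binding)
design: 85/85 (binding)
production: 102/105 (slack 3)
budget: 102/122 (slack 20)
By complementary slackness, a constraint with positive slack has shadow price 0 → budget, production.

budget, production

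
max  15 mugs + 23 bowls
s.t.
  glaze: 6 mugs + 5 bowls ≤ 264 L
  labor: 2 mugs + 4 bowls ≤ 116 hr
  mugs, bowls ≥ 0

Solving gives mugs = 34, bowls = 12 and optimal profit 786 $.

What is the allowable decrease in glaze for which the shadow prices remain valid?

119

Binding constraints: glaze, labor. The basis is B = [[6,5],[2,4]] with det 14.
Per unit decrease in glaze, x* moves by d = (-0.2857, 0.1429).
The basis stays optimal until mugs reaches 0; allowable decrease = 119 L.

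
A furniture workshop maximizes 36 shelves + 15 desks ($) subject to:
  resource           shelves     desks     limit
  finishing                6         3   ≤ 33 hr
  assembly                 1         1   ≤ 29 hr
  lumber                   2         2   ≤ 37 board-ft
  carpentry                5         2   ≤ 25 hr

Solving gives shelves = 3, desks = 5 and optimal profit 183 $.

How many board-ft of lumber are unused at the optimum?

21

lumber used = 2·3 + 2·5 = 16; slack = 37 − 16 = 21.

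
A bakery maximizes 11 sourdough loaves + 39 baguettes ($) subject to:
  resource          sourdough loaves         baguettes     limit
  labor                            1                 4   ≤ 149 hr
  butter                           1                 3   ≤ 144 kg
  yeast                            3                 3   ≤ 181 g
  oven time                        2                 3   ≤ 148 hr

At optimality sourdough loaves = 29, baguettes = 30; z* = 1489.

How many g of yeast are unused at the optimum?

yeast used = 3·29 + 3·30 = 177; slack = 181 − 177 = 4.

4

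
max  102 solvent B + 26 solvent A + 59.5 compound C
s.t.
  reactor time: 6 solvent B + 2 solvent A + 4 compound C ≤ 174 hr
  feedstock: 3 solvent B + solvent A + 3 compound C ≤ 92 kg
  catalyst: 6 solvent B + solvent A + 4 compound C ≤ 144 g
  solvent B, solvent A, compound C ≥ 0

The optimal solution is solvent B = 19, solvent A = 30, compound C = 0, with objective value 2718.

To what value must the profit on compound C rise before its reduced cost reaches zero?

68

At the optimum: reactor time uses 174 of 174 (binding); feedstock uses 87 of 92 (slack = 5); catalyst uses 144 of 144 (binding).
Since feedstock is not tight, its dual is 0.
Dual feasibility on the basic columns requires 6·y_reactor time + 6·y_catalyst = 102, 2·y_reactor time + 1·y_catalyst = 26.
→ y_reactor time = 9 and y_catalyst = 8.
compound C enters the basis when its profit ≥ yᵀa₃ = 9·4 + 8·4 = 68.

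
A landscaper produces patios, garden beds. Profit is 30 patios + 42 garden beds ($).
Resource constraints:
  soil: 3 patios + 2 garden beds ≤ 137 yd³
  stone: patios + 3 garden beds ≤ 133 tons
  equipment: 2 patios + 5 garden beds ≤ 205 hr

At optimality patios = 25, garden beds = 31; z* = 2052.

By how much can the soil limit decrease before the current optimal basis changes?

55

Binding constraints: soil, equipment. The basis is B = [[3,2],[2,5]] with det 11.
Per unit decrease in soil, x* moves by d = (-0.4545, 0.1818).
The basis stays optimal until patios reaches 0; allowable decrease = 55 yd³.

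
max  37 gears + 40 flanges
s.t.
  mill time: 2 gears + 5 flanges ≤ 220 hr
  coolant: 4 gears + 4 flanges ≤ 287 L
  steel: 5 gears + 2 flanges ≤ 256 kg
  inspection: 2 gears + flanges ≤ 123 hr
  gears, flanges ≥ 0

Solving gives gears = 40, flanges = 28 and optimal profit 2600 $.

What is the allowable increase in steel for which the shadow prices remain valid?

Binding constraints: mill time, steel. The basis is B = [[2,5],[5,2]] with det -21.
Per unit increase in steel, x* moves by d = (0.2381, -0.0952).
The basis stays optimal until coolant becomes binding; allowable increase = 26.25 kg.

26.25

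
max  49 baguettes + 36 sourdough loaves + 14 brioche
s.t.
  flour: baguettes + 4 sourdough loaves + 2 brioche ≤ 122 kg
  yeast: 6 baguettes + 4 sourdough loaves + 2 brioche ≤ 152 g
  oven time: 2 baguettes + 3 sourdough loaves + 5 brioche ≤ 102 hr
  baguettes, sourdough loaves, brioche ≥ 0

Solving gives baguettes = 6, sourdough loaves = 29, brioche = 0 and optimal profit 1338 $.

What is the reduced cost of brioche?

Binding: flour and yeast. Non-binding: oven time (3 unused).
By complementary slackness, y = 0 for the non-binding constraint.
The binding rows give the dual system: 1·y_flour + 6·y_yeast = 49 and 4·y_flour + 4·y_yeast = 36.
Solving: y_flour = 1, y_yeast = 8.
Reduced cost of brioche: c₃ − yᵀa₃ = 14 − (1·2 + 8·2) = 14 − 18 = -4.

-4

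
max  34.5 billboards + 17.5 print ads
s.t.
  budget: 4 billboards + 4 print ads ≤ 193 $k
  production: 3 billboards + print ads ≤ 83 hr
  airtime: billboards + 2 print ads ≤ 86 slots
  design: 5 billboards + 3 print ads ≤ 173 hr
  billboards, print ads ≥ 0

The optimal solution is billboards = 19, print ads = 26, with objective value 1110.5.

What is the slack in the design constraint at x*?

0

design used = 5·19 + 3·26 = 173; slack = 173 − 173 = 0.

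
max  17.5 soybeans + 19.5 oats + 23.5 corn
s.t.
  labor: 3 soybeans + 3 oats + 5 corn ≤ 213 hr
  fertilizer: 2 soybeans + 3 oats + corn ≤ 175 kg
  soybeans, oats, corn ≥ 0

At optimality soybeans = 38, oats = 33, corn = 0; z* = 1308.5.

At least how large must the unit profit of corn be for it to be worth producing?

At the optimum: labor uses 213 of 213 (binding); fertilizer uses 175 of 175 (binding).
From A_Bᵀ y = c: 3·y_labor + 2·y_fertilizer = 17.5; 3·y_labor + 3·y_fertilizer = 19.5.
This yields shadow prices y_labor = 4.5, y_fertilizer = 2.
corn enters the basis when its profit ≥ yᵀa₃ = 4.5·5 + 2·1 = 24.5.

24.5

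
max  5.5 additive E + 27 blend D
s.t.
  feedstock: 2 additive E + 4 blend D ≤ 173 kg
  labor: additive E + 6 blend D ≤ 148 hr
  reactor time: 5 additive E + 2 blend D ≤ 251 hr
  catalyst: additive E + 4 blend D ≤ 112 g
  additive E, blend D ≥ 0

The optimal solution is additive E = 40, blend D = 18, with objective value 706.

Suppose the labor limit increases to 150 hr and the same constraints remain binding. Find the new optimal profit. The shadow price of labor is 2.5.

Δb = 2, so new z* = 706 + (2.5)·(2) = 706 + 5 = 711.

711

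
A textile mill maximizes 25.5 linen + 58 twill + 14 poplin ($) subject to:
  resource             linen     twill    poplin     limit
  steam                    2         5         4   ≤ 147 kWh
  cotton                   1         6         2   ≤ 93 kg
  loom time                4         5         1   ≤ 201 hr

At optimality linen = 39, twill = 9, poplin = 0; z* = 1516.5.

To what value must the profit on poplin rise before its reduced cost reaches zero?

At the optimum: steam uses 123 of 147 (slack = 24); cotton uses 93 of 93 (binding); loom time uses 201 of 201 (binding).
By complementary slackness, y = 0 for the non-binding constraint.
From A_Bᵀ y = c: 1·y_cotton + 4·y_loom time = 25.5; 6·y_cotton + 5·y_loom time = 58.
Solving: y_cotton = 5.5, y_loom time = 5.
poplin enters the basis when its profit ≥ yᵀa₃ = 5.5·2 + 5·1 = 16.

16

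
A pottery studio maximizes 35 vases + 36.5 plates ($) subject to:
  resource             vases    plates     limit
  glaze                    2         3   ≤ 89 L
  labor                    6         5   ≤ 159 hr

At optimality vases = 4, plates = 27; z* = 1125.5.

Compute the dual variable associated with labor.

Both glaze and labor are binding at x*.
Dual feasibility on the basic columns requires 2·y_glaze + 6·y_labor = 35, 3·y_glaze + 5·y_labor = 36.5.
This yields shadow prices y_glaze = 5.5, y_labor = 4.
Shadow price of labor = 4.

4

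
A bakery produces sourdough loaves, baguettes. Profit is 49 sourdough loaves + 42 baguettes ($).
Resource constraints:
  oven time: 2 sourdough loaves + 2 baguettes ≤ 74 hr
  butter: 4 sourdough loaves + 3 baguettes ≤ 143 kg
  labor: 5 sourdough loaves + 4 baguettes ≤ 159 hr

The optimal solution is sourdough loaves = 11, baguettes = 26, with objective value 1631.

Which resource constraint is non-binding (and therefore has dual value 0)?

oven time: 74/74 (binding)
butter: 122/143 (slack 21)
labor: 159/159 (binding)
By complementary slackness, a constraint with positive slack has shadow price 0 → butter.

butter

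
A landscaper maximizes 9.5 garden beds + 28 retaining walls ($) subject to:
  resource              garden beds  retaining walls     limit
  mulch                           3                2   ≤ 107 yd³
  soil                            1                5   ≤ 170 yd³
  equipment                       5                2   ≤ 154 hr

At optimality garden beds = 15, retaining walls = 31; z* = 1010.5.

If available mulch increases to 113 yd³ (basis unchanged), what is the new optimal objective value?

1019.5

Binding: mulch and soil. Non-binding: equipment (17 unused).
Slack constraints have shadow price 0 (complementary slackness).
From A_Bᵀ y = c: 3·y_mulch + 1·y_soil = 9.5; 2·y_mulch + 5·y_soil = 28.
This yields shadow prices y_mulch = 1.5, y_soil = 5.
Δz = y_mulch·Δb = 1.5 × (6) = 9, so new z* = 1010.5 + 9 = 1019.5.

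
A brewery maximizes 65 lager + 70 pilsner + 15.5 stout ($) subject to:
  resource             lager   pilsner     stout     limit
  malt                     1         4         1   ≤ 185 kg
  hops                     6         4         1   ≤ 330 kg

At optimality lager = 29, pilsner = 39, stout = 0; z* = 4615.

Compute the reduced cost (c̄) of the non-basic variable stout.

Both malt and hops are binding at x*.
From A_Bᵀ y = c: 1·y_malt + 6·y_hops = 65; 4·y_malt + 4·y_hops = 70.
Solving: y_malt = 8, y_hops = 9.5.
Reduced cost of stout: c₃ − yᵀa₃ = 15.5 − (8·1 + 9.5·1) = 15.5 − 17.5 = -2.

-2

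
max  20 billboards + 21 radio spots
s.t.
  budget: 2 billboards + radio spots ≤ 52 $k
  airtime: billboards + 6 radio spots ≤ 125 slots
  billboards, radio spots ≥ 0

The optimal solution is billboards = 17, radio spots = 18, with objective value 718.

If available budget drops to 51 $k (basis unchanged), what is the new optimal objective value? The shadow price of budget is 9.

Δb = -1, so new z* = 718 + (9)·(-1) = 718 − 9 = 709.

709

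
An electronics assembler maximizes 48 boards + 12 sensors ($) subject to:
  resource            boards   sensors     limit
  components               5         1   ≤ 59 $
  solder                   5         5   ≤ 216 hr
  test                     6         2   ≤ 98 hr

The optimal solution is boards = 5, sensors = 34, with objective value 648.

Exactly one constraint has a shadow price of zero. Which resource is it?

solder

components: 59/59 (binding)
solder: 195/216 (slack 21)
test: 98/98 (binding)
By complementary slackness, a constraint with positive slack has shadow price 0 → solder.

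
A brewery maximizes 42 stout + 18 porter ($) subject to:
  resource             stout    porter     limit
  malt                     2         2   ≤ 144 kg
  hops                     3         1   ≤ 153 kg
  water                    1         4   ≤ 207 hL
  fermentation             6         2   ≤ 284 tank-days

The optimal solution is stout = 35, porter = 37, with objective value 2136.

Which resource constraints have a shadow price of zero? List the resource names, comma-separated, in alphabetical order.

hops, water

malt: 144/144 (binding)
hops: 142/153 (slack 11)
water: 183/207 (slack 24)
fermentation: 284/284 (binding)
By complementary slackness, a constraint with positive slack has shadow price 0 → hops, water.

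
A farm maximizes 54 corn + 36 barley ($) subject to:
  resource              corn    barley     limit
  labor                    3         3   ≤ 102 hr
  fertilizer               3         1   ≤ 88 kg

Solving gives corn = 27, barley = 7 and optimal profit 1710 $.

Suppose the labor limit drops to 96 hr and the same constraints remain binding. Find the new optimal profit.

1656

Check each constraint at x*: labor 102/102 (tight); fertilizer 88/88 (tight).
From A_Bᵀ y = c: 3·y_labor + 3·y_fertilizer = 54; 3·y_labor + 1·y_fertilizer = 36.
→ y_labor = 9 and y_fertilizer = 9.
Δz = y_labor·Δb = 9 × (-6) = -54, so new z* = 1710 − 54 = 1656.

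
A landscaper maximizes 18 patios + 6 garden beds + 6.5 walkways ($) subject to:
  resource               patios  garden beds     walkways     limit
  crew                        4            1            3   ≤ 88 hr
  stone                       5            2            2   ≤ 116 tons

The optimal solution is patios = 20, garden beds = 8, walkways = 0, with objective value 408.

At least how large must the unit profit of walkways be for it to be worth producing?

Check each constraint at x*: crew 88/88 (tight); stone 116/116 (tight).
Dual feasibility on the basic columns requires 4·y_crew + 5·y_stone = 18, 1·y_crew + 2·y_stone = 6.
→ y_crew = 2 and y_stone = 2.
walkways enters the basis when its profit ≥ yᵀa₃ = 2·3 + 2·2 = 10.

10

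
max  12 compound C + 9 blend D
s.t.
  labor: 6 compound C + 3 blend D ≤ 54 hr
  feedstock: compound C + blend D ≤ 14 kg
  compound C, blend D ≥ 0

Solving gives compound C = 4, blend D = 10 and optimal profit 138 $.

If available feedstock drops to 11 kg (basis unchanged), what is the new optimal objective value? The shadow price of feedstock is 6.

120

Δb = -3, so new z* = 138 + (6)·(-3) = 138 − 18 = 120.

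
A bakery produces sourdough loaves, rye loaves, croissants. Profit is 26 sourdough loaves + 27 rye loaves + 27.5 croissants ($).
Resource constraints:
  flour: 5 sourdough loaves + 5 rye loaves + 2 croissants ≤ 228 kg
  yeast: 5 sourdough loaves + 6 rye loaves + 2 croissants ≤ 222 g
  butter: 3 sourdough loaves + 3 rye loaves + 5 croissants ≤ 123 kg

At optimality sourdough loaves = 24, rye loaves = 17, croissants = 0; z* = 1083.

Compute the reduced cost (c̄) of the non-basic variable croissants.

At the optimum: flour uses 205 of 228 (slack = 23); yeast uses 222 of 222 (binding); butter uses 123 of 123 (binding).
By complementary slackness, y = 0 for the non-binding constraint.
Dual feasibility on the basic columns requires 5·y_yeast + 3·y_butter = 26, 6·y_yeast + 3·y_butter = 27.
This yields shadow prices y_yeast = 1, y_butter = 7.
Reduced cost of croissants: c₃ − yᵀa₃ = 27.5 − (1·2 + 7·5) = 27.5 − 37 = -9.5.

-9.5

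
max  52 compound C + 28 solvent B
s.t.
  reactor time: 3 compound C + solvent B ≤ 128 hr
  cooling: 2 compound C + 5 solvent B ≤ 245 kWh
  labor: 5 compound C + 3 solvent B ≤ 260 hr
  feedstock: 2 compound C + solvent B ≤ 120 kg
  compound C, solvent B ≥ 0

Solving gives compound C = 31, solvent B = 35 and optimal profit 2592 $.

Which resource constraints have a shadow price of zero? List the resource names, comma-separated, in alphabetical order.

reactor time: 128/128 (binding)
cooling: 237/245 (slack 8)
labor: 260/260 (binding)
feedstock: 97/120 (slack 23)
By complementary slackness, a constraint with positive slack has shadow price 0 → cooling, feedstock.

cooling, feedstock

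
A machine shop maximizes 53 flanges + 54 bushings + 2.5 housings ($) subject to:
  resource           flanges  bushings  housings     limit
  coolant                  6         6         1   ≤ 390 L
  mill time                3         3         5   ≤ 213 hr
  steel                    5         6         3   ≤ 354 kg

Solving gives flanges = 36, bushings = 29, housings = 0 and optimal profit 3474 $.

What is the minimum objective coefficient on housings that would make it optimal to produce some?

11

Binding: coolant and steel. Non-binding: mill time (18 unused).
Slack constraints have shadow price 0 (complementary slackness).
From A_Bᵀ y = c: 6·y_coolant + 5·y_steel = 53; 6·y_coolant + 6·y_steel = 54.
Solving: y_coolant = 8, y_steel = 1.
housings enters the basis when its profit ≥ yᵀa₃ = 8·1 + 1·3 = 11.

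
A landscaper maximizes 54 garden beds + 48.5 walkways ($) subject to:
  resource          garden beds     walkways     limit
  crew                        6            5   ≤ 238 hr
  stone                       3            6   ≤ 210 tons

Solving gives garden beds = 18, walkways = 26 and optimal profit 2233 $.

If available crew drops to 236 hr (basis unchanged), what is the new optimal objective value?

Check each constraint at x*: crew 238/238 (tight); stone 210/210 (tight).
Dual feasibility on the basic columns requires 6·y_crew + 3·y_stone = 54, 5·y_crew + 6·y_stone = 48.5.
Solving: y_crew = 8.5, y_stone = 1.
Δz = y_crew·Δb = 8.5 × (-2) = -17, so new z* = 2233 − 17 = 2216.

2216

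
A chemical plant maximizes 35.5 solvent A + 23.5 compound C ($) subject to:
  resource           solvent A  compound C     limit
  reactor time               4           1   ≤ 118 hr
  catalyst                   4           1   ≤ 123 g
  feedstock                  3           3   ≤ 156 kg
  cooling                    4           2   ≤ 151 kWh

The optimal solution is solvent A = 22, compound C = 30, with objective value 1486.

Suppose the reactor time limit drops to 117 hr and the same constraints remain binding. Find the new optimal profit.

1482

Binding: reactor time and feedstock. Non-binding: catalyst (5 unused), cooling (3 unused).
Since catalyst, cooling are not tight, their duals are 0.
From A_Bᵀ y = c: 4·y_reactor time + 3·y_feedstock = 35.5; 1·y_reactor time + 3·y_feedstock = 23.5.
Solving: y_reactor time = 4, y_feedstock = 6.5.
Δz = y_reactor time·Δb = 4 × (-1) = -4, so new z* = 1486 − 4 = 1482.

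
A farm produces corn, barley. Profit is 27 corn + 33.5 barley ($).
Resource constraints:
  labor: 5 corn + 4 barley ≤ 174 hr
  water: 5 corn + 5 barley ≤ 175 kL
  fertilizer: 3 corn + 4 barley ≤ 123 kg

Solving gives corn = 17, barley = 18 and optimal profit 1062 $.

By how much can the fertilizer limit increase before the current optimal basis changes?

17

Binding constraints: water, fertilizer. The basis is B = [[5,5],[3,4]] with det 5.
Per unit increase in fertilizer, x* moves by d = (-1, 1).
The basis stays optimal until corn reaches 0; allowable increase = 17 kg.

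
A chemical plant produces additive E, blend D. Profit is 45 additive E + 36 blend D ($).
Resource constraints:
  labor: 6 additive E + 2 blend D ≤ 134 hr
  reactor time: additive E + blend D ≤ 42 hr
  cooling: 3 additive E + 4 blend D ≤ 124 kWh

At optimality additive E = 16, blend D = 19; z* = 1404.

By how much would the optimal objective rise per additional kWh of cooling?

7

At the optimum: labor uses 134 of 134 (binding); reactor time uses 35 of 42 (slack = 7); cooling uses 124 of 124 (binding).
By complementary slackness, y = 0 for the non-binding constraint.
Dual feasibility on the basic columns requires 6·y_labor + 3·y_cooling = 45, 2·y_labor + 4·y_cooling = 36.
This yields shadow prices y_labor = 4, y_cooling = 7.
Shadow price of cooling = 7.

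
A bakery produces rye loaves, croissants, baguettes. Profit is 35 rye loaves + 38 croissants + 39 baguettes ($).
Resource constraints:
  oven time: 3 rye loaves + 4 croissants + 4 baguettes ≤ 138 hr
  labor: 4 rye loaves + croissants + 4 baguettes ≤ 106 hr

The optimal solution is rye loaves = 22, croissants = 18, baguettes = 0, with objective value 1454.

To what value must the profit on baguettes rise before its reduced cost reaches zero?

44

Check each constraint at x*: oven time 138/138 (tight); labor 106/106 (tight).
From A_Bᵀ y = c: 3·y_oven time + 4·y_labor = 35; 4·y_oven time + 1·y_labor = 38.
This yields shadow prices y_oven time = 9, y_labor = 2.
baguettes enters the basis when its profit ≥ yᵀa₃ = 9·4 + 2·4 = 44.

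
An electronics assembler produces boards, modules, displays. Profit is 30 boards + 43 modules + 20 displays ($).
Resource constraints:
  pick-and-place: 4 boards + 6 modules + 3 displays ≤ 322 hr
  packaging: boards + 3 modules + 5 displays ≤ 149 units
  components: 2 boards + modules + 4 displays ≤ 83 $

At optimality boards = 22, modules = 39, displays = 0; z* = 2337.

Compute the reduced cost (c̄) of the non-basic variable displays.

-5

At the optimum: pick-and-place uses 322 of 322 (binding); packaging uses 139 of 149 (slack = 10); components uses 83 of 83 (binding).
Slack constraints have shadow price 0 (complementary slackness).
The binding rows give the dual system: 4·y_pick-and-place + 2·y_components = 30 and 6·y_pick-and-place + 1·y_components = 43.
This yields shadow prices y_pick-and-place = 7, y_components = 1.
Reduced cost of displays: c₃ − yᵀa₃ = 20 − (7·3 + 1·4) = 20 − 25 = -5.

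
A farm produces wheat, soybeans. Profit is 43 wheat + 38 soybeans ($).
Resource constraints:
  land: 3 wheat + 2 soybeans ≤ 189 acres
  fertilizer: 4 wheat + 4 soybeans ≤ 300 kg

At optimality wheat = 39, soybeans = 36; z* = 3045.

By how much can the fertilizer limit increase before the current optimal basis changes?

78

Binding constraints: land, fertilizer. The basis is B = [[3,2],[4,4]] with det 4.
Per unit increase in fertilizer, x* moves by d = (-0.5, 0.75).
The basis stays optimal until wheat reaches 0; allowable increase = 78 kg.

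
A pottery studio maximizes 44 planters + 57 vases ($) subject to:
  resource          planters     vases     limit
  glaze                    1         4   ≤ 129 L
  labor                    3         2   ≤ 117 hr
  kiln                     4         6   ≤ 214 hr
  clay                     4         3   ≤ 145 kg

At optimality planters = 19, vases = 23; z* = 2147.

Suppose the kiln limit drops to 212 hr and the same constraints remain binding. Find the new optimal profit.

At the optimum: glaze uses 111 of 129 (slack = 18); labor uses 103 of 117 (slack = 14); kiln uses 214 of 214 (binding); clay uses 145 of 145 (binding).
Slack constraints have shadow price 0 (complementary slackness).
Dual feasibility on the basic columns requires 4·y_kiln + 4·y_clay = 44, 6·y_kiln + 3·y_clay = 57.
→ y_kiln = 8 and y_clay = 3.
Δz = y_kiln·Δb = 8 × (-2) = -16, so new z* = 2147 − 16 = 2131.

2131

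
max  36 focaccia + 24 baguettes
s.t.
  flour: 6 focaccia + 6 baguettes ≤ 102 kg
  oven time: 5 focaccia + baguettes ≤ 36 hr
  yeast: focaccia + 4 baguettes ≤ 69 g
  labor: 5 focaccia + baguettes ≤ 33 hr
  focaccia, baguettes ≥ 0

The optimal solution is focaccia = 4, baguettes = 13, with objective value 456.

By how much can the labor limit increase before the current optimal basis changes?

Binding constraints: flour, labor. The basis is B = [[6,6],[5,1]] with det -24.
Per unit increase in labor, x* moves by d = (0.25, -0.25).
The basis stays optimal until oven time becomes binding; allowable increase = 3 hr.

3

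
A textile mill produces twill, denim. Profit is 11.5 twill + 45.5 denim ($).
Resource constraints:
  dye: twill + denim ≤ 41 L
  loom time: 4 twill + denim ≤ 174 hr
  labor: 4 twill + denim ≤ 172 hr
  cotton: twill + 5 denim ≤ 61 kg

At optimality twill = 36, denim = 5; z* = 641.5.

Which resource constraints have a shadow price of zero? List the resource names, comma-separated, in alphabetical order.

dye: 41/41 (binding)
loom time: 149/174 (slack 25)
labor: 149/172 (slack 23)
cotton: 61/61 (binding)
By complementary slackness, a constraint with positive slack has shadow price 0 → labor, loom time.

labor, loom time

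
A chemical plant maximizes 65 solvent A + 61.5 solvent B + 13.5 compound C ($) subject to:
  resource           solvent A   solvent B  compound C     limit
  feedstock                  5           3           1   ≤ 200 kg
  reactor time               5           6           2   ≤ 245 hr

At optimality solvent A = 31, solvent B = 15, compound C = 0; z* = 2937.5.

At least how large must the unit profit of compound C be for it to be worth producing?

Both feedstock and reactor time are binding at x*.
The binding rows give the dual system: 5·y_feedstock + 5·y_reactor time = 65 and 3·y_feedstock + 6·y_reactor time = 61.5.
This yields shadow prices y_feedstock = 5.5, y_reactor time = 7.5.
compound C enters the basis when its profit ≥ yᵀa₃ = 5.5·1 + 7.5·2 = 20.5.

20.5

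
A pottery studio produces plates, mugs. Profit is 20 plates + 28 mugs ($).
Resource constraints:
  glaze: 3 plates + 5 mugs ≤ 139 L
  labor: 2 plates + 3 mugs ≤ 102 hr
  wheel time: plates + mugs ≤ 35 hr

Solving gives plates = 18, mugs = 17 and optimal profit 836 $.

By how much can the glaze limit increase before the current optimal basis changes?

30

Binding constraints: glaze, wheel time. The basis is B = [[3,5],[1,1]] with det -2.
Per unit increase in glaze, x* moves by d = (-0.5, 0.5).
The basis stays optimal until labor becomes binding; allowable increase = 30 L.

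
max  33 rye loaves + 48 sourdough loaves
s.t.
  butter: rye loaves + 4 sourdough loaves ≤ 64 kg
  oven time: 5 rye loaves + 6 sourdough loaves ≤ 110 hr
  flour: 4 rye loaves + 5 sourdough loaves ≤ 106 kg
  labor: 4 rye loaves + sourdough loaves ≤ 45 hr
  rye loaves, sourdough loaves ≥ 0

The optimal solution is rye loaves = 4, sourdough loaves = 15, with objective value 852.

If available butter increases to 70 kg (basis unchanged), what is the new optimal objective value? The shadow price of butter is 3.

Δb = 6, so new z* = 852 + (3)·(6) = 852 + 18 = 870.

870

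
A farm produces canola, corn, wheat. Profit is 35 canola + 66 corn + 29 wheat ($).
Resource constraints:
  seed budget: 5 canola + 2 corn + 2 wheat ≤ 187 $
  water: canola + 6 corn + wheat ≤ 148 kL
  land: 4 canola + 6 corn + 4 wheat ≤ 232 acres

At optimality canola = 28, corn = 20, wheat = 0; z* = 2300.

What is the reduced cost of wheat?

Check each constraint at x*: seed budget 180/187 (slack 7); water 148/148 (tight); land 232/232 (tight).
Slack constraints have shadow price 0 (complementary slackness).
The binding rows give the dual system: 1·y_water + 4·y_land = 35 and 6·y_water + 6·y_land = 66.
This yields shadow prices y_water = 3, y_land = 8.
Reduced cost of wheat: c₃ − yᵀa₃ = 29 − (3·1 + 8·4) = 29 − 35 = -6.

-6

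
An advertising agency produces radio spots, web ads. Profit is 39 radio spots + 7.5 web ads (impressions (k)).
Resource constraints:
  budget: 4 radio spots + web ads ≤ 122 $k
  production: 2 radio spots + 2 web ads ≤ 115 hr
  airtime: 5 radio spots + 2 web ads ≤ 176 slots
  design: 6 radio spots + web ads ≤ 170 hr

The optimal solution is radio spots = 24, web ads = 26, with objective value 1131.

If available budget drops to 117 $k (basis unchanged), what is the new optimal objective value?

At the optimum: budget uses 122 of 122 (binding); production uses 100 of 115 (slack = 15); airtime uses 172 of 176 (slack = 4); design uses 170 of 170 (binding).
Since production, airtime are not tight, their duals are 0.
From A_Bᵀ y = c: 4·y_budget + 6·y_design = 39; 1·y_budget + 1·y_design = 7.5.
→ y_budget = 3 and y_design = 4.5.
Δz = y_budget·Δb = 3 × (-5) = -15, so new z* = 1131 − 15 = 1116.

1116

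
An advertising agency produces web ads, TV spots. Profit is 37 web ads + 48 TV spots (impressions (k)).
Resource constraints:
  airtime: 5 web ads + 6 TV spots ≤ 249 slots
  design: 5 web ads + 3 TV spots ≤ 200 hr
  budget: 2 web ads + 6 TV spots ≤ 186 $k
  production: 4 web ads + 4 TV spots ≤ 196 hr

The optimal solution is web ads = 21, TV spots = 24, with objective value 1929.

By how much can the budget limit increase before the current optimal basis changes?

63

Binding constraints: airtime, budget. The basis is B = [[5,6],[2,6]] with det 18.
Per unit increase in budget, x* moves by d = (-0.3333, 0.2778).
The basis stays optimal until web ads reaches 0; allowable increase = 63 $k.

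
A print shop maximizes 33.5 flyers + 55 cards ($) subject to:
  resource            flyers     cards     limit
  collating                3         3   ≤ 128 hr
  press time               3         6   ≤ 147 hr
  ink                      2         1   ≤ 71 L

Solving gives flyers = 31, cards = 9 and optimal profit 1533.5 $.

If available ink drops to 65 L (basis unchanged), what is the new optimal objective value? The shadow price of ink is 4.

Δb = -6, so new z* = 1533.5 + (4)·(-6) = 1533.5 − 24 = 1509.5.

1509.5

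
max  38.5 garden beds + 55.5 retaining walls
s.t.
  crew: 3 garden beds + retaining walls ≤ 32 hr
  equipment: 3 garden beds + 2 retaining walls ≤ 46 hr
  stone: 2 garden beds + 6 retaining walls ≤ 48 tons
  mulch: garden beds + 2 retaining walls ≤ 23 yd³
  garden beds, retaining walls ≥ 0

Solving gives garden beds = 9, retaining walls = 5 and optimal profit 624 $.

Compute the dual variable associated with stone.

8

At the optimum: crew uses 32 of 32 (binding); equipment uses 37 of 46 (slack = 9); stone uses 48 of 48 (binding); mulch uses 19 of 23 (slack = 4).
Slack constraints have shadow price 0 (complementary slackness).
The binding rows give the dual system: 3·y_crew + 2·y_stone = 38.5 and 1·y_crew + 6·y_stone = 55.5.
Solving: y_crew = 7.5, y_stone = 8.
Shadow price of stone = 8.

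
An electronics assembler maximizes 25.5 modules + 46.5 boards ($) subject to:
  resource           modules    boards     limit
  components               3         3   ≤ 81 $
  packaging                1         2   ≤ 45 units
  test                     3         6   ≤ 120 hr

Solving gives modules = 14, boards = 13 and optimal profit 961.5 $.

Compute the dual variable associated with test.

7

Binding: components and test. Non-binding: packaging (5 unused).
Slack constraints have shadow price 0 (complementary slackness).
The binding rows give the dual system: 3·y_components + 3·y_test = 25.5 and 3·y_components + 6·y_test = 46.5.
→ y_components = 1.5 and y_test = 7.
Shadow price of test = 7.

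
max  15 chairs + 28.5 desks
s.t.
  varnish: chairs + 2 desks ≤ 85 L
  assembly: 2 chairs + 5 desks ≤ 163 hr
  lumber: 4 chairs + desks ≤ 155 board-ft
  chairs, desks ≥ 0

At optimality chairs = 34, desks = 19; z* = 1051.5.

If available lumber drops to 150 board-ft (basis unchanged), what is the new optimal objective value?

At the optimum: varnish uses 72 of 85 (slack = 13); assembly uses 163 of 163 (binding); lumber uses 155 of 155 (binding).
Since varnish is not tight, its dual is 0.
The binding rows give the dual system: 2·y_assembly + 4·y_lumber = 15 and 5·y_assembly + 1·y_lumber = 28.5.
This yields shadow prices y_assembly = 5.5, y_lumber = 1.
Δz = y_lumber·Δb = 1 × (-5) = -5, so new z* = 1051.5 − 5 = 1046.5.

1046.5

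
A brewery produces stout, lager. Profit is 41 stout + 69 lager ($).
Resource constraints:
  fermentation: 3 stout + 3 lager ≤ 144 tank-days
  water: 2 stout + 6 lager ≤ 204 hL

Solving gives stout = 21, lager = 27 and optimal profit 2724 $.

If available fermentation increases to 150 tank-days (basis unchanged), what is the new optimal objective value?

Check each constraint at x*: fermentation 144/144 (tight); water 204/204 (tight).
Dual feasibility on the basic columns requires 3·y_fermentation + 2·y_water = 41, 3·y_fermentation + 6·y_water = 69.
Solving: y_fermentation = 9, y_water = 7.
Δz = y_fermentation·Δb = 9 × (6) = 54, so new z* = 2724 + 54 = 2778.

2778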